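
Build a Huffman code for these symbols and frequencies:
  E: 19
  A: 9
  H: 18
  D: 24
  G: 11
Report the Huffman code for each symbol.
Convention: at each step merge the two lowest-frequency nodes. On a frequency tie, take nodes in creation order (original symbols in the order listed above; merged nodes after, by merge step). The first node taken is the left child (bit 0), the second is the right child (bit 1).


Huffman tree construction:
Step 1: Merge A(9) + G(11) = 20
Step 2: Merge H(18) + E(19) = 37
Step 3: Merge (A+G)(20) + D(24) = 44
Step 4: Merge (H+E)(37) + ((A+G)+D)(44) = 81
Read each symbol's code off the tree from the root (left child = 0, right child = 1).

Codes:
  E: 01 (length 2)
  A: 100 (length 3)
  H: 00 (length 2)
  D: 11 (length 2)
  G: 101 (length 3)
Average code length: 182/81 = 2.2469 bits/symbol


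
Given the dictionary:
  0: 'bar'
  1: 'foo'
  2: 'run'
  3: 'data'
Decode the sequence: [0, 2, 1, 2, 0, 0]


Look up each index in the dictionary:
  0 -> 'bar'
  2 -> 'run'
  1 -> 'foo'
  2 -> 'run'
  0 -> 'bar'
  0 -> 'bar'

Decoded: "bar run foo run bar bar"


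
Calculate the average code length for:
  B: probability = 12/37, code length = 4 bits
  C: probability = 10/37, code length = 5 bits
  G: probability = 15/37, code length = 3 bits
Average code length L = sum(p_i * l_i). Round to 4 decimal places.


Weighted contributions p_i * l_i:
  B: (12/37) * 4 = 48/37
  C: (10/37) * 5 = 50/37
  G: (15/37) * 3 = 45/37
Sum = (48 + 50 + 45)/37 = 143/37

L = 143/37 = 3.8649 bits/symbol


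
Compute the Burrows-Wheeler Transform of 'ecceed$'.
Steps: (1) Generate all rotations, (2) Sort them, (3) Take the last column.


Rotations (sorted):
  0: $ecceed -> last char: d
  1: cceed$e -> last char: e
  2: ceed$ec -> last char: c
  3: d$eccee -> last char: e
  4: ecceed$ -> last char: $
  5: ed$ecce -> last char: e
  6: eed$ecc -> last char: c


BWT = dece$ec


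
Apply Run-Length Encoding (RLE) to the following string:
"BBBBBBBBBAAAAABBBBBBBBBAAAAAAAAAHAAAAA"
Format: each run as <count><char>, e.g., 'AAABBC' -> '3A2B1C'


Scanning runs left to right:
  i=0: run of 'B' x 9 -> '9B'
  i=9: run of 'A' x 5 -> '5A'
  i=14: run of 'B' x 9 -> '9B'
  i=23: run of 'A' x 9 -> '9A'
  i=32: run of 'H' x 1 -> '1H'
  i=33: run of 'A' x 5 -> '5A'

RLE = 9B5A9B9A1H5A


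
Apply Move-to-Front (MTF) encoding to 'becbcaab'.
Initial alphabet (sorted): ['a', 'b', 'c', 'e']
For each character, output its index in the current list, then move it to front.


MTF encoding:
'b': index 1 in ['a', 'b', 'c', 'e'] -> ['b', 'a', 'c', 'e']
'e': index 3 in ['b', 'a', 'c', 'e'] -> ['e', 'b', 'a', 'c']
'c': index 3 in ['e', 'b', 'a', 'c'] -> ['c', 'e', 'b', 'a']
'b': index 2 in ['c', 'e', 'b', 'a'] -> ['b', 'c', 'e', 'a']
'c': index 1 in ['b', 'c', 'e', 'a'] -> ['c', 'b', 'e', 'a']
'a': index 3 in ['c', 'b', 'e', 'a'] -> ['a', 'c', 'b', 'e']
'a': index 0 in ['a', 'c', 'b', 'e'] -> ['a', 'c', 'b', 'e']
'b': index 2 in ['a', 'c', 'b', 'e'] -> ['b', 'a', 'c', 'e']


Output: [1, 3, 3, 2, 1, 3, 0, 2]


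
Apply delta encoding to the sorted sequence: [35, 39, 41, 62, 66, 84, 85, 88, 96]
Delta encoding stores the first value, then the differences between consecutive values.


First value: 35
Deltas:
  39 - 35 = 4
  41 - 39 = 2
  62 - 41 = 21
  66 - 62 = 4
  84 - 66 = 18
  85 - 84 = 1
  88 - 85 = 3
  96 - 88 = 8


Delta encoded: [35, 4, 2, 21, 4, 18, 1, 3, 8]


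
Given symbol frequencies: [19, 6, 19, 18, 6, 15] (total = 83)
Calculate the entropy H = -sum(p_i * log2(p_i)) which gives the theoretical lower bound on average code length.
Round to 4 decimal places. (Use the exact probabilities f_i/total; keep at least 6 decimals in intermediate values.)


Per-symbol terms -p_i * log2(p_i) with p_i = f_i/83:
  p = 19/83 = 0.228916: log2(p) = -2.127112, -p*log2(p) = 0.486929
  p = 6/83 = 0.072289: log2(p) = -3.790077, -p*log2(p) = 0.273981
  p = 19/83 = 0.228916: log2(p) = -2.127112, -p*log2(p) = 0.486929
  p = 18/83 = 0.216867: log2(p) = -2.205114, -p*log2(p) = 0.478218
  p = 6/83 = 0.072289: log2(p) = -3.790077, -p*log2(p) = 0.273981
  p = 15/83 = 0.180723: log2(p) = -2.468149, -p*log2(p) = 0.446051
H = 0.486929 + 0.273981 + 0.486929 + 0.478218 + 0.273981 + 0.446051 = 2.446089

H = 2.4461 bits/symbol


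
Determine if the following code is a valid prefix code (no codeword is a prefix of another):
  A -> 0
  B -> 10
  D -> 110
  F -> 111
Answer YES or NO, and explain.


Checking each pair (does one codeword prefix another?):
  A='0' vs B='10': no prefix
  A='0' vs D='110': no prefix
  A='0' vs F='111': no prefix
  B='10' vs A='0': no prefix
  B='10' vs D='110': no prefix
  B='10' vs F='111': no prefix
  D='110' vs A='0': no prefix
  D='110' vs B='10': no prefix
  D='110' vs F='111': no prefix
  F='111' vs A='0': no prefix
  F='111' vs B='10': no prefix
  F='111' vs D='110': no prefix
No violation found over all pairs.

YES -- this is a valid prefix code. No codeword is a prefix of any other codeword.


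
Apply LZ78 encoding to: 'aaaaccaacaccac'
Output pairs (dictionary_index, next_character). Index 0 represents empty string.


LZ78 encoding steps:
Dictionary: {0: ''}
Step 1: w='' (idx 0), next='a' -> output (0, 'a'), add 'a' as idx 1
Step 2: w='a' (idx 1), next='a' -> output (1, 'a'), add 'aa' as idx 2
Step 3: w='a' (idx 1), next='c' -> output (1, 'c'), add 'ac' as idx 3
Step 4: w='' (idx 0), next='c' -> output (0, 'c'), add 'c' as idx 4
Step 5: w='aa' (idx 2), next='c' -> output (2, 'c'), add 'aac' as idx 5
Step 6: w='ac' (idx 3), next='c' -> output (3, 'c'), add 'acc' as idx 6
Step 7: w='ac' (idx 3), end of input -> output (3, '')


Encoded: [(0, 'a'), (1, 'a'), (1, 'c'), (0, 'c'), (2, 'c'), (3, 'c'), (3, '')]


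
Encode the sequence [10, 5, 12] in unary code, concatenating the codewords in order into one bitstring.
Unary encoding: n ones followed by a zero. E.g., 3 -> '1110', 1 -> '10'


Encode each number as n ones followed by a terminating 0:
  10 -> 11111111110 (11 bits)
  5 -> 111110 (6 bits)
  12 -> 1111111111110 (13 bits)
Total length = 11 + 6 + 13 = 30 bits.

Unary([10, 5, 12]) = 111111111101111101111111111110 (30 bits)


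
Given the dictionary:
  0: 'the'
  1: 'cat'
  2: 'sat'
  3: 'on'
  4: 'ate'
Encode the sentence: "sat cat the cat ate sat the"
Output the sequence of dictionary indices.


Look up each word in the dictionary:
  'sat' -> 2
  'cat' -> 1
  'the' -> 0
  'cat' -> 1
  'ate' -> 4
  'sat' -> 2
  'the' -> 0

Encoded: [2, 1, 0, 1, 4, 2, 0]


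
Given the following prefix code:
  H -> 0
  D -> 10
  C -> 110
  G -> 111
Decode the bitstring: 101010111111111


Decoding step by step:
Bits 10 -> D
Bits 10 -> D
Bits 10 -> D
Bits 111 -> G
Bits 111 -> G
Bits 111 -> G


Decoded message: DDDGGG


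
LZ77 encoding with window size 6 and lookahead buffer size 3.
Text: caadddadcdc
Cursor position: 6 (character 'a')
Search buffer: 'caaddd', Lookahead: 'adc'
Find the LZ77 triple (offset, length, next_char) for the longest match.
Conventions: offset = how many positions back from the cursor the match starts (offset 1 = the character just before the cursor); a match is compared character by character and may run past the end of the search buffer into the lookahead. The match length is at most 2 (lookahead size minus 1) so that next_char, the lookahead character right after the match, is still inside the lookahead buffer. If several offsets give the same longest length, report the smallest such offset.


Try each offset into the search buffer:
  offset=1 (pos 5, char 'd'): match length 0
  offset=2 (pos 4, char 'd'): match length 0
  offset=3 (pos 3, char 'd'): match length 0
  offset=4 (pos 2, char 'a'): match length 2
  offset=5 (pos 1, char 'a'): match length 1
  offset=6 (pos 0, char 'c'): match length 0
Longest match has length 2 at offset 4.
next_char = character at position 6 + 2 = 8 -> 'c'

Best match: offset=4, length=2 (matching 'ad' starting at position 2)
LZ77 triple: (4, 2, 'c')


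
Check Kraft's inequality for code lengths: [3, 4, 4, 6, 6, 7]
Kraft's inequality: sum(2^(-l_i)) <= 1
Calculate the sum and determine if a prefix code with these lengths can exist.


Sum = 2^(-3) + 2^(-4) + 2^(-4) + 2^(-6) + 2^(-6) + 2^(-7)
    = 0.125 + 0.0625 + 0.0625 + 0.015625 + 0.015625 + 0.0078125
    = 37/128 = 0.2890625
Since 0.2890625 <= 1, Kraft's inequality IS satisfied.
A prefix code with these lengths CAN exist.

Kraft sum = 0.2890625. Satisfied.


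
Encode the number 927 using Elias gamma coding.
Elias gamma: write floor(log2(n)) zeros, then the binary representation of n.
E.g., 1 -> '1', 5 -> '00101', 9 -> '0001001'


num_bits = floor(log2(927)) + 1 = 10
leading_zeros = num_bits - 1 = 9
binary(927) = 1110011111

Elias gamma(927) = '000000000' + '1110011111' = 0000000001110011111 (19 bits)


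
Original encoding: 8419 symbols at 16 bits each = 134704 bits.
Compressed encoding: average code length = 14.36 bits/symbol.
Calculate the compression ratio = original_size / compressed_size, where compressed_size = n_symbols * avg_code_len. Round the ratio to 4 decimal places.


original_size = n_symbols * orig_bits = 8419 * 16 = 134704 bits
compressed_size = n_symbols * avg_code_len = 8419 * 14.36 = 120896.84 bits
ratio = original_size / compressed_size = 134704 / 120896.84 = 1.1142

Compression ratio = 1.1142


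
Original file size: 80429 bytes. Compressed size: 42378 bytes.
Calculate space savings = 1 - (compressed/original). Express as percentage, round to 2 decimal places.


ratio = compressed/original = 42378/80429 = 0.5269
savings = 1 - ratio = 1 - 0.5269 = 0.4731
as a percentage: 0.4731 * 100 = 47.31%

Space savings = 1 - 42378/80429 = 47.31%


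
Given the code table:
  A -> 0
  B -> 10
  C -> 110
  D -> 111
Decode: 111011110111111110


Decoding:
111 -> D
0 -> A
111 -> D
10 -> B
111 -> D
111 -> D
110 -> C


Result: DADBDDC


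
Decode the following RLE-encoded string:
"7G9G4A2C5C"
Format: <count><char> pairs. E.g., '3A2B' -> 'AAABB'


Expanding each <count><char> pair:
  7G -> 'GGGGGGG'
  9G -> 'GGGGGGGGG'
  4A -> 'AAAA'
  2C -> 'CC'
  5C -> 'CCCCC'

Decoded = GGGGGGGGGGGGGGGGAAAACCCCCCC


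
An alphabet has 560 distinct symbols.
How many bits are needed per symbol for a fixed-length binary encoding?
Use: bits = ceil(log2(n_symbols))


log2(560) = 9.1293
Bracket: 2^9 = 512 < 560 <= 2^10 = 1024
So ceil(log2(560)) = 10

bits = ceil(log2(560)) = ceil(9.1293) = 10 bits


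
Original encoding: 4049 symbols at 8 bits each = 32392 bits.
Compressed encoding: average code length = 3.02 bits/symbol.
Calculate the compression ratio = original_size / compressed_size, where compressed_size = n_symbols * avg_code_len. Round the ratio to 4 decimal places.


original_size = n_symbols * orig_bits = 4049 * 8 = 32392 bits
compressed_size = n_symbols * avg_code_len = 4049 * 3.02 = 12227.98 bits
ratio = original_size / compressed_size = 32392 / 12227.98 = 2.649

Compression ratio = 2.649


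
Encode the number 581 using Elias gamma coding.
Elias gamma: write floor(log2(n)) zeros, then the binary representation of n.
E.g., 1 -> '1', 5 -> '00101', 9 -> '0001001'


num_bits = floor(log2(581)) + 1 = 10
leading_zeros = num_bits - 1 = 9
binary(581) = 1001000101

Elias gamma(581) = '000000000' + '1001000101' = 0000000001001000101 (19 bits)


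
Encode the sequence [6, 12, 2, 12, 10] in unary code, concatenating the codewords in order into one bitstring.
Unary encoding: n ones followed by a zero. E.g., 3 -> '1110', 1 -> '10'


Encode each number as n ones followed by a terminating 0:
  6 -> 1111110 (7 bits)
  12 -> 1111111111110 (13 bits)
  2 -> 110 (3 bits)
  12 -> 1111111111110 (13 bits)
  10 -> 11111111110 (11 bits)
Total length = 7 + 13 + 3 + 13 + 11 = 47 bits.

Unary([6, 12, 2, 12, 10]) = 11111101111111111110110111111111111011111111110 (47 bits)


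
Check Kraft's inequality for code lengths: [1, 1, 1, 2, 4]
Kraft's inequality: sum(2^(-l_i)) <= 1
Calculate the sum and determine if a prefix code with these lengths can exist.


Sum = 2^(-1) + 2^(-1) + 2^(-1) + 2^(-2) + 2^(-4)
    = 0.5 + 0.5 + 0.5 + 0.25 + 0.0625
    = 29/16 = 1.8125
Since 1.8125 > 1, Kraft's inequality is NOT satisfied.
A prefix code with these lengths CANNOT exist.

Kraft sum = 1.8125. Not satisfied.


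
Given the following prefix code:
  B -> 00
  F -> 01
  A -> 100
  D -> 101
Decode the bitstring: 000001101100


Decoding step by step:
Bits 00 -> B
Bits 00 -> B
Bits 01 -> F
Bits 101 -> D
Bits 100 -> A


Decoded message: BBFDA


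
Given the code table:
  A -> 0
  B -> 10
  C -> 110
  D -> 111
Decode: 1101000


Decoding:
110 -> C
10 -> B
0 -> A
0 -> A


Result: CBAA


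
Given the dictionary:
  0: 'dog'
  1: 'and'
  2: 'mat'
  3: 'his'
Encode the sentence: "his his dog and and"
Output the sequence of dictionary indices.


Look up each word in the dictionary:
  'his' -> 3
  'his' -> 3
  'dog' -> 0
  'and' -> 1
  'and' -> 1

Encoded: [3, 3, 0, 1, 1]


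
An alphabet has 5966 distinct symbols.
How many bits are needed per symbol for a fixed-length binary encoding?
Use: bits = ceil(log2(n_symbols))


log2(5966) = 12.5425
Bracket: 2^12 = 4096 < 5966 <= 2^13 = 8192
So ceil(log2(5966)) = 13

bits = ceil(log2(5966)) = ceil(12.5425) = 13 bits


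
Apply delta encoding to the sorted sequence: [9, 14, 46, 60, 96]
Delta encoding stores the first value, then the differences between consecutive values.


First value: 9
Deltas:
  14 - 9 = 5
  46 - 14 = 32
  60 - 46 = 14
  96 - 60 = 36


Delta encoded: [9, 5, 32, 14, 36]


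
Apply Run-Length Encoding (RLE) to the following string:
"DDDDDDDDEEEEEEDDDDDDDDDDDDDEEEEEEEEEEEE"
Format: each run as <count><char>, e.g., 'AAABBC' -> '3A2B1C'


Scanning runs left to right:
  i=0: run of 'D' x 8 -> '8D'
  i=8: run of 'E' x 6 -> '6E'
  i=14: run of 'D' x 13 -> '13D'
  i=27: run of 'E' x 12 -> '12E'

RLE = 8D6E13D12E


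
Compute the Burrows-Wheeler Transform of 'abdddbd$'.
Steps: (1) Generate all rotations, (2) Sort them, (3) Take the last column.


Rotations (sorted):
  0: $abdddbd -> last char: d
  1: abdddbd$ -> last char: $
  2: bd$abddd -> last char: d
  3: bdddbd$a -> last char: a
  4: d$abdddb -> last char: b
  5: dbd$abdd -> last char: d
  6: ddbd$abd -> last char: d
  7: dddbd$ab -> last char: b


BWT = d$dabddb


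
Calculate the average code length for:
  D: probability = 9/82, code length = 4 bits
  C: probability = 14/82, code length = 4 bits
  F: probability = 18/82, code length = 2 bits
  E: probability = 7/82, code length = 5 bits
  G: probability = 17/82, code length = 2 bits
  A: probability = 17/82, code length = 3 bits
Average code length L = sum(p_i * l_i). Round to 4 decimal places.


Weighted contributions p_i * l_i:
  D: (9/82) * 4 = 36/82
  C: (14/82) * 4 = 56/82
  F: (18/82) * 2 = 36/82
  E: (7/82) * 5 = 35/82
  G: (17/82) * 2 = 34/82
  A: (17/82) * 3 = 51/82
Sum = (36 + 56 + 36 + 35 + 34 + 51)/82 = 248/82

L = 248/82 = 3.0244 bits/symbol


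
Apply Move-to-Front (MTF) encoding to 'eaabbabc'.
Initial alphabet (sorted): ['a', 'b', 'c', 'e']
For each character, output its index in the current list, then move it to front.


MTF encoding:
'e': index 3 in ['a', 'b', 'c', 'e'] -> ['e', 'a', 'b', 'c']
'a': index 1 in ['e', 'a', 'b', 'c'] -> ['a', 'e', 'b', 'c']
'a': index 0 in ['a', 'e', 'b', 'c'] -> ['a', 'e', 'b', 'c']
'b': index 2 in ['a', 'e', 'b', 'c'] -> ['b', 'a', 'e', 'c']
'b': index 0 in ['b', 'a', 'e', 'c'] -> ['b', 'a', 'e', 'c']
'a': index 1 in ['b', 'a', 'e', 'c'] -> ['a', 'b', 'e', 'c']
'b': index 1 in ['a', 'b', 'e', 'c'] -> ['b', 'a', 'e', 'c']
'c': index 3 in ['b', 'a', 'e', 'c'] -> ['c', 'b', 'a', 'e']


Output: [3, 1, 0, 2, 0, 1, 1, 3]


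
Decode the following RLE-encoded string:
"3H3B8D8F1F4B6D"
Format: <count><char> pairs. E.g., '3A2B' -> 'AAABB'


Expanding each <count><char> pair:
  3H -> 'HHH'
  3B -> 'BBB'
  8D -> 'DDDDDDDD'
  8F -> 'FFFFFFFF'
  1F -> 'F'
  4B -> 'BBBB'
  6D -> 'DDDDDD'

Decoded = HHHBBBDDDDDDDDFFFFFFFFFBBBBDDDDDD


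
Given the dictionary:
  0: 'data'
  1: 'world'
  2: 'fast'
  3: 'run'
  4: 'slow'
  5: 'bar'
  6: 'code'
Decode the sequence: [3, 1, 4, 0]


Look up each index in the dictionary:
  3 -> 'run'
  1 -> 'world'
  4 -> 'slow'
  0 -> 'data'

Decoded: "run world slow data"


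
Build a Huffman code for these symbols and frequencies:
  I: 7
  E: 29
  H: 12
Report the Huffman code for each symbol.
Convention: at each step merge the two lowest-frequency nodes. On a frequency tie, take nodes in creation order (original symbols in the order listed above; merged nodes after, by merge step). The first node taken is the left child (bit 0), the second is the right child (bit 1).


Huffman tree construction:
Step 1: Merge I(7) + H(12) = 19
Step 2: Merge (I+H)(19) + E(29) = 48
Read each symbol's code off the tree from the root (left child = 0, right child = 1).

Codes:
  I: 00 (length 2)
  E: 1 (length 1)
  H: 01 (length 2)
Average code length: 67/48 = 1.3958 bits/symbol


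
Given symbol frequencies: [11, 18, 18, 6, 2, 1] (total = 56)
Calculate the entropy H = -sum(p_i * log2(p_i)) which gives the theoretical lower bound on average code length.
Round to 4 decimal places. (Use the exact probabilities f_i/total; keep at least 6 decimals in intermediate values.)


Per-symbol terms -p_i * log2(p_i) with p_i = f_i/56:
  p = 11/56 = 0.196429: log2(p) = -2.347923, -p*log2(p) = 0.461199
  p = 18/56 = 0.321429: log2(p) = -1.637430, -p*log2(p) = 0.526317
  p = 18/56 = 0.321429: log2(p) = -1.637430, -p*log2(p) = 0.526317
  p = 6/56 = 0.107143: log2(p) = -3.222392, -p*log2(p) = 0.345256
  p = 2/56 = 0.035714: log2(p) = -4.807355, -p*log2(p) = 0.171691
  p = 1/56 = 0.017857: log2(p) = -5.807355, -p*log2(p) = 0.103703
H = 0.461199 + 0.526317 + 0.526317 + 0.345256 + 0.171691 + 0.103703 = 2.134483

H = 2.1345 bits/symbol


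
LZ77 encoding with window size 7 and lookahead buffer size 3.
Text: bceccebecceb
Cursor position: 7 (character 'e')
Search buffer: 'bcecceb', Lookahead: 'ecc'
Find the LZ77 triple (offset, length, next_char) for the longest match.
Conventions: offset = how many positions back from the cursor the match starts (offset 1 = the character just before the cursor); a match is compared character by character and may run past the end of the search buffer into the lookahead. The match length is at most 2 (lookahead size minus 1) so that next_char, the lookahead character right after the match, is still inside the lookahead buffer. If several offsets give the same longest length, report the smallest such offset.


Try each offset into the search buffer:
  offset=1 (pos 6, char 'b'): match length 0
  offset=2 (pos 5, char 'e'): match length 1
  offset=3 (pos 4, char 'c'): match length 0
  offset=4 (pos 3, char 'c'): match length 0
  offset=5 (pos 2, char 'e'): match length 2
  offset=6 (pos 1, char 'c'): match length 0
  offset=7 (pos 0, char 'b'): match length 0
Longest match has length 2 at offset 5.
next_char = character at position 7 + 2 = 9 -> 'c'

Best match: offset=5, length=2 (matching 'ec' starting at position 2)
LZ77 triple: (5, 2, 'c')


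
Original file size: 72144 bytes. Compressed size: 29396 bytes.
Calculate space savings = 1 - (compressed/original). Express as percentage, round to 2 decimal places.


ratio = compressed/original = 29396/72144 = 0.407463
savings = 1 - ratio = 1 - 0.407463 = 0.592537
as a percentage: 0.592537 * 100 = 59.25%

Space savings = 1 - 29396/72144 = 59.25%


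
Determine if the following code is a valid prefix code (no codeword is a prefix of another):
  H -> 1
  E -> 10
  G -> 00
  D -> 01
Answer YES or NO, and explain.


Checking each pair (does one codeword prefix another?):
  H='1' vs E='10': prefix -- VIOLATION

NO -- this is NOT a valid prefix code. H (1) is a prefix of E (10).


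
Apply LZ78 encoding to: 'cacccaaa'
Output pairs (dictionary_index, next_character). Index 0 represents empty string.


LZ78 encoding steps:
Dictionary: {0: ''}
Step 1: w='' (idx 0), next='c' -> output (0, 'c'), add 'c' as idx 1
Step 2: w='' (idx 0), next='a' -> output (0, 'a'), add 'a' as idx 2
Step 3: w='c' (idx 1), next='c' -> output (1, 'c'), add 'cc' as idx 3
Step 4: w='c' (idx 1), next='a' -> output (1, 'a'), add 'ca' as idx 4
Step 5: w='a' (idx 2), next='a' -> output (2, 'a'), add 'aa' as idx 5


Encoded: [(0, 'c'), (0, 'a'), (1, 'c'), (1, 'a'), (2, 'a')]


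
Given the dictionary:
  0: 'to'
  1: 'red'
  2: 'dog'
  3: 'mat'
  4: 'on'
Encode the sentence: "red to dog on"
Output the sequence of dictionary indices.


Look up each word in the dictionary:
  'red' -> 1
  'to' -> 0
  'dog' -> 2
  'on' -> 4

Encoded: [1, 0, 2, 4]


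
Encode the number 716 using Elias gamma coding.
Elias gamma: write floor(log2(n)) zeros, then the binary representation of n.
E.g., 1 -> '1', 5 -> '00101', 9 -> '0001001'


num_bits = floor(log2(716)) + 1 = 10
leading_zeros = num_bits - 1 = 9
binary(716) = 1011001100

Elias gamma(716) = '000000000' + '1011001100' = 0000000001011001100 (19 bits)


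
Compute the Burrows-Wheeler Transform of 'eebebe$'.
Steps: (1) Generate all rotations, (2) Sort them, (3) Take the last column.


Rotations (sorted):
  0: $eebebe -> last char: e
  1: be$eebe -> last char: e
  2: bebe$ee -> last char: e
  3: e$eebeb -> last char: b
  4: ebe$eeb -> last char: b
  5: ebebe$e -> last char: e
  6: eebebe$ -> last char: $


BWT = eeebbe$


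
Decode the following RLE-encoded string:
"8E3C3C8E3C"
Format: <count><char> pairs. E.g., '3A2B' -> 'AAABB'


Expanding each <count><char> pair:
  8E -> 'EEEEEEEE'
  3C -> 'CCC'
  3C -> 'CCC'
  8E -> 'EEEEEEEE'
  3C -> 'CCC'

Decoded = EEEEEEEECCCCCCEEEEEEEECCC


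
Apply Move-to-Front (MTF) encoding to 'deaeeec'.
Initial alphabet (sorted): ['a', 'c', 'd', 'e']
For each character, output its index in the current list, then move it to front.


MTF encoding:
'd': index 2 in ['a', 'c', 'd', 'e'] -> ['d', 'a', 'c', 'e']
'e': index 3 in ['d', 'a', 'c', 'e'] -> ['e', 'd', 'a', 'c']
'a': index 2 in ['e', 'd', 'a', 'c'] -> ['a', 'e', 'd', 'c']
'e': index 1 in ['a', 'e', 'd', 'c'] -> ['e', 'a', 'd', 'c']
'e': index 0 in ['e', 'a', 'd', 'c'] -> ['e', 'a', 'd', 'c']
'e': index 0 in ['e', 'a', 'd', 'c'] -> ['e', 'a', 'd', 'c']
'c': index 3 in ['e', 'a', 'd', 'c'] -> ['c', 'e', 'a', 'd']


Output: [2, 3, 2, 1, 0, 0, 3]


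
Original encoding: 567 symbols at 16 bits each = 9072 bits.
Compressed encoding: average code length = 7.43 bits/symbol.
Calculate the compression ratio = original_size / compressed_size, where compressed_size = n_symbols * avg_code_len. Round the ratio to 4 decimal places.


original_size = n_symbols * orig_bits = 567 * 16 = 9072 bits
compressed_size = n_symbols * avg_code_len = 567 * 7.43 = 4212.81 bits
ratio = original_size / compressed_size = 9072 / 4212.81 = 2.1534

Compression ratio = 2.1534


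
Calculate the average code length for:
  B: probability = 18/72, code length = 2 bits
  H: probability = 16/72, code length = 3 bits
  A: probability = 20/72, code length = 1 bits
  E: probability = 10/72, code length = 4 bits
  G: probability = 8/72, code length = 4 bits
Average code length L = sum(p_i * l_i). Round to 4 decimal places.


Weighted contributions p_i * l_i:
  B: (18/72) * 2 = 36/72
  H: (16/72) * 3 = 48/72
  A: (20/72) * 1 = 20/72
  E: (10/72) * 4 = 40/72
  G: (8/72) * 4 = 32/72
Sum = (36 + 48 + 20 + 40 + 32)/72 = 176/72

L = 176/72 = 2.4444 bits/symbol


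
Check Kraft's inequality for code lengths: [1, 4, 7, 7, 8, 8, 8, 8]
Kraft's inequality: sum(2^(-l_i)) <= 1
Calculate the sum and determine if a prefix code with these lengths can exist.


Sum = 2^(-1) + 2^(-4) + 2^(-7) + 2^(-7) + 2^(-8) + 2^(-8) + 2^(-8) + 2^(-8)
    = 0.5 + 0.0625 + 0.0078125 + 0.0078125 + 0.00390625 + 0.00390625 + 0.00390625 + 0.00390625
    = 152/256 = 0.59375
Since 0.59375 <= 1, Kraft's inequality IS satisfied.
A prefix code with these lengths CAN exist.

Kraft sum = 0.59375. Satisfied.


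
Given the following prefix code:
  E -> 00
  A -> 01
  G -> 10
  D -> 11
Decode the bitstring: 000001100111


Decoding step by step:
Bits 00 -> E
Bits 00 -> E
Bits 01 -> A
Bits 10 -> G
Bits 01 -> A
Bits 11 -> D


Decoded message: EEAGAD


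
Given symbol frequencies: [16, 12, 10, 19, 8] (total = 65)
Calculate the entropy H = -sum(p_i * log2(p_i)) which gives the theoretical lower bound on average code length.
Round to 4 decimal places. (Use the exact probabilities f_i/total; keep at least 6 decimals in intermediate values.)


Per-symbol terms -p_i * log2(p_i) with p_i = f_i/65:
  p = 16/65 = 0.246154: log2(p) = -2.022368, -p*log2(p) = 0.497814
  p = 12/65 = 0.184615: log2(p) = -2.437405, -p*log2(p) = 0.449983
  p = 10/65 = 0.153846: log2(p) = -2.700440, -p*log2(p) = 0.415452
  p = 19/65 = 0.292308: log2(p) = -1.774440, -p*log2(p) = 0.518683
  p = 8/65 = 0.123077: log2(p) = -3.022368, -p*log2(p) = 0.371984
H = 0.497814 + 0.449983 + 0.415452 + 0.518683 + 0.371984 = 2.253916

H = 2.2539 bits/symbol


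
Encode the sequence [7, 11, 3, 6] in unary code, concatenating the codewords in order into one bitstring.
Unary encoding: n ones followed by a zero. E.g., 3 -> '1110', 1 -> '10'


Encode each number as n ones followed by a terminating 0:
  7 -> 11111110 (8 bits)
  11 -> 111111111110 (12 bits)
  3 -> 1110 (4 bits)
  6 -> 1111110 (7 bits)
Total length = 8 + 12 + 4 + 7 = 31 bits.

Unary([7, 11, 3, 6]) = 1111111011111111111011101111110 (31 bits)


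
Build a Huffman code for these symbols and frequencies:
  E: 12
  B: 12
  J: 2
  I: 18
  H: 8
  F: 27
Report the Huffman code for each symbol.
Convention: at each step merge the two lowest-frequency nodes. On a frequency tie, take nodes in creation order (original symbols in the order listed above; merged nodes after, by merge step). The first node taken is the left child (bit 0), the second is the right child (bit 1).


Huffman tree construction:
Step 1: Merge J(2) + H(8) = 10
Step 2: Merge (J+H)(10) + E(12) = 22
Step 3: Merge B(12) + I(18) = 30
Step 4: Merge ((J+H)+E)(22) + F(27) = 49
Step 5: Merge (B+I)(30) + (((J+H)+E)+F)(49) = 79
Read each symbol's code off the tree from the root (left child = 0, right child = 1).

Codes:
  E: 101 (length 3)
  B: 00 (length 2)
  J: 1000 (length 4)
  I: 01 (length 2)
  H: 1001 (length 4)
  F: 11 (length 2)
Average code length: 190/79 = 2.4051 bits/symbol


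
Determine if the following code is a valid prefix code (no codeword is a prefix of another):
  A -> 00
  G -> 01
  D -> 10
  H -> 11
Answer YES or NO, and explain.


Checking each pair (does one codeword prefix another?):
  A='00' vs G='01': no prefix
  A='00' vs D='10': no prefix
  A='00' vs H='11': no prefix
  G='01' vs A='00': no prefix
  G='01' vs D='10': no prefix
  G='01' vs H='11': no prefix
  D='10' vs A='00': no prefix
  D='10' vs G='01': no prefix
  D='10' vs H='11': no prefix
  H='11' vs A='00': no prefix
  H='11' vs G='01': no prefix
  H='11' vs D='10': no prefix
No violation found over all pairs.

YES -- this is a valid prefix code. No codeword is a prefix of any other codeword.


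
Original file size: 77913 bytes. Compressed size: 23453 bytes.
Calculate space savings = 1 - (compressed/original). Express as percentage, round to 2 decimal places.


ratio = compressed/original = 23453/77913 = 0.301015
savings = 1 - ratio = 1 - 0.301015 = 0.698985
as a percentage: 0.698985 * 100 = 69.9%

Space savings = 1 - 23453/77913 = 69.9%


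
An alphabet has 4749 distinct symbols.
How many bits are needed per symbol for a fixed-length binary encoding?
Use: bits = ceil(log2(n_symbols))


log2(4749) = 12.2134
Bracket: 2^12 = 4096 < 4749 <= 2^13 = 8192
So ceil(log2(4749)) = 13

bits = ceil(log2(4749)) = ceil(12.2134) = 13 bits


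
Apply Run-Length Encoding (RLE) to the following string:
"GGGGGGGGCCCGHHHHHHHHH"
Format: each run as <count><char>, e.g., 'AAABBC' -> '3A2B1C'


Scanning runs left to right:
  i=0: run of 'G' x 8 -> '8G'
  i=8: run of 'C' x 3 -> '3C'
  i=11: run of 'G' x 1 -> '1G'
  i=12: run of 'H' x 9 -> '9H'

RLE = 8G3C1G9H


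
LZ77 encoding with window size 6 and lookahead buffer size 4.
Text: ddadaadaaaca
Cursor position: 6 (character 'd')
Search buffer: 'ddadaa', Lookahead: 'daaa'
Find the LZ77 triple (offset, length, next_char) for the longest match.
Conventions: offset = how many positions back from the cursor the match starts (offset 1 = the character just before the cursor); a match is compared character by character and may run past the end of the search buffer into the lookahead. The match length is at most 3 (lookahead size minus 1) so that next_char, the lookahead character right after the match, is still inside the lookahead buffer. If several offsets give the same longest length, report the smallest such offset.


Try each offset into the search buffer:
  offset=1 (pos 5, char 'a'): match length 0
  offset=2 (pos 4, char 'a'): match length 0
  offset=3 (pos 3, char 'd'): match length 3
  offset=4 (pos 2, char 'a'): match length 0
  offset=5 (pos 1, char 'd'): match length 2
  offset=6 (pos 0, char 'd'): match length 1
Longest match has length 3 at offset 3.
next_char = character at position 6 + 3 = 9 -> 'a'

Best match: offset=3, length=3 (matching 'daa' starting at position 3)
LZ77 triple: (3, 3, 'a')


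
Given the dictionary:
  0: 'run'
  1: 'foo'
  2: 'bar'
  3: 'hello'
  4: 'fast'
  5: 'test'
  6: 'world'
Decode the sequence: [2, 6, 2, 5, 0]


Look up each index in the dictionary:
  2 -> 'bar'
  6 -> 'world'
  2 -> 'bar'
  5 -> 'test'
  0 -> 'run'

Decoded: "bar world bar test run"


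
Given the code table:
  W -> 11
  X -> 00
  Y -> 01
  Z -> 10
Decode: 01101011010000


Decoding:
01 -> Y
10 -> Z
10 -> Z
11 -> W
01 -> Y
00 -> X
00 -> X


Result: YZZWYXX


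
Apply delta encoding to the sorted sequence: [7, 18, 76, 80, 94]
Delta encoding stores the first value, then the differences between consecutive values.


First value: 7
Deltas:
  18 - 7 = 11
  76 - 18 = 58
  80 - 76 = 4
  94 - 80 = 14


Delta encoded: [7, 11, 58, 4, 14]


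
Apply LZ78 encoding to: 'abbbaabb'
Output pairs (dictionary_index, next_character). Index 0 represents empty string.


LZ78 encoding steps:
Dictionary: {0: ''}
Step 1: w='' (idx 0), next='a' -> output (0, 'a'), add 'a' as idx 1
Step 2: w='' (idx 0), next='b' -> output (0, 'b'), add 'b' as idx 2
Step 3: w='b' (idx 2), next='b' -> output (2, 'b'), add 'bb' as idx 3
Step 4: w='a' (idx 1), next='a' -> output (1, 'a'), add 'aa' as idx 4
Step 5: w='bb' (idx 3), end of input -> output (3, '')


Encoded: [(0, 'a'), (0, 'b'), (2, 'b'), (1, 'a'), (3, '')]


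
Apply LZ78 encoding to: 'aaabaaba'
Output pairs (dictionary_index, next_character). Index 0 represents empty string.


LZ78 encoding steps:
Dictionary: {0: ''}
Step 1: w='' (idx 0), next='a' -> output (0, 'a'), add 'a' as idx 1
Step 2: w='a' (idx 1), next='a' -> output (1, 'a'), add 'aa' as idx 2
Step 3: w='' (idx 0), next='b' -> output (0, 'b'), add 'b' as idx 3
Step 4: w='aa' (idx 2), next='b' -> output (2, 'b'), add 'aab' as idx 4
Step 5: w='a' (idx 1), end of input -> output (1, '')


Encoded: [(0, 'a'), (1, 'a'), (0, 'b'), (2, 'b'), (1, '')]


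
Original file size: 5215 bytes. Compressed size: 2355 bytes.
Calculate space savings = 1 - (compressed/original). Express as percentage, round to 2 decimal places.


ratio = compressed/original = 2355/5215 = 0.451582
savings = 1 - ratio = 1 - 0.451582 = 0.548418
as a percentage: 0.548418 * 100 = 54.84%

Space savings = 1 - 2355/5215 = 54.84%


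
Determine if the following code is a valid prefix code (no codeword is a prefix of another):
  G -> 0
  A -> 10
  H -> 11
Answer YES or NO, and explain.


Checking each pair (does one codeword prefix another?):
  G='0' vs A='10': no prefix
  G='0' vs H='11': no prefix
  A='10' vs G='0': no prefix
  A='10' vs H='11': no prefix
  H='11' vs G='0': no prefix
  H='11' vs A='10': no prefix
No violation found over all pairs.

YES -- this is a valid prefix code. No codeword is a prefix of any other codeword.


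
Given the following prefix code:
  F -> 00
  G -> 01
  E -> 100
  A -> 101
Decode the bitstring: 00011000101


Decoding step by step:
Bits 00 -> F
Bits 01 -> G
Bits 100 -> E
Bits 01 -> G
Bits 01 -> G


Decoded message: FGEGG


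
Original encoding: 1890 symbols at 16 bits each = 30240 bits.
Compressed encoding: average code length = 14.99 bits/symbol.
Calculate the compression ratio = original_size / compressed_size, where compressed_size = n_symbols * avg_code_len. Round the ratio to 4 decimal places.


original_size = n_symbols * orig_bits = 1890 * 16 = 30240 bits
compressed_size = n_symbols * avg_code_len = 1890 * 14.99 = 28331.1 bits
ratio = original_size / compressed_size = 30240 / 28331.1 = 1.0674

Compression ratio = 1.0674


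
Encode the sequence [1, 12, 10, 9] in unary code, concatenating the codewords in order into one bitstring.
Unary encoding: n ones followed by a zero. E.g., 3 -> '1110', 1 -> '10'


Encode each number as n ones followed by a terminating 0:
  1 -> 10 (2 bits)
  12 -> 1111111111110 (13 bits)
  10 -> 11111111110 (11 bits)
  9 -> 1111111110 (10 bits)
Total length = 2 + 13 + 11 + 10 = 36 bits.

Unary([1, 12, 10, 9]) = 101111111111110111111111101111111110 (36 bits)


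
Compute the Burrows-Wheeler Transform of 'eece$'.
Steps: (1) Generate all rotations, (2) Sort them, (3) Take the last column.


Rotations (sorted):
  0: $eece -> last char: e
  1: ce$ee -> last char: e
  2: e$eec -> last char: c
  3: ece$e -> last char: e
  4: eece$ -> last char: $


BWT = eece$


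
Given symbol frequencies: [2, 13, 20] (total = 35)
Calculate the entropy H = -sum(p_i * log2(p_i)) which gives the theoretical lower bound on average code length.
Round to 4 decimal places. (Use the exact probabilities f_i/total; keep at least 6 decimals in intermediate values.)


Per-symbol terms -p_i * log2(p_i) with p_i = f_i/35:
  p = 2/35 = 0.057143: log2(p) = -4.129283, -p*log2(p) = 0.235959
  p = 13/35 = 0.371429: log2(p) = -1.428843, -p*log2(p) = 0.530713
  p = 20/35 = 0.571429: log2(p) = -0.807355, -p*log2(p) = 0.461346
H = 0.235959 + 0.530713 + 0.461346 = 1.228018

H = 1.228 bits/symbol


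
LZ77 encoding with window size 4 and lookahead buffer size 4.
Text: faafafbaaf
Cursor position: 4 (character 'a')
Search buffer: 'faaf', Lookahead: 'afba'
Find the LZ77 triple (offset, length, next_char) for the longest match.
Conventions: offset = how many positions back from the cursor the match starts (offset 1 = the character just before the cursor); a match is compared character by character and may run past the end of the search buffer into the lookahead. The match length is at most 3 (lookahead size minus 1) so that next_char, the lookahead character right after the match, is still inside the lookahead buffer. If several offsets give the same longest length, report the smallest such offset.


Try each offset into the search buffer:
  offset=1 (pos 3, char 'f'): match length 0
  offset=2 (pos 2, char 'a'): match length 2
  offset=3 (pos 1, char 'a'): match length 1
  offset=4 (pos 0, char 'f'): match length 0
Longest match has length 2 at offset 2.
next_char = character at position 4 + 2 = 6 -> 'b'

Best match: offset=2, length=2 (matching 'af' starting at position 2)
LZ77 triple: (2, 2, 'b')


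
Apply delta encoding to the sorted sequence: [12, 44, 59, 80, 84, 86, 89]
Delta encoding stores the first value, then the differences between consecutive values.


First value: 12
Deltas:
  44 - 12 = 32
  59 - 44 = 15
  80 - 59 = 21
  84 - 80 = 4
  86 - 84 = 2
  89 - 86 = 3


Delta encoded: [12, 32, 15, 21, 4, 2, 3]


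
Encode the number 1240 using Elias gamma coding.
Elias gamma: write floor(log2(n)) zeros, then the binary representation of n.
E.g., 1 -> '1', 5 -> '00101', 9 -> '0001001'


num_bits = floor(log2(1240)) + 1 = 11
leading_zeros = num_bits - 1 = 10
binary(1240) = 10011011000

Elias gamma(1240) = '0000000000' + '10011011000' = 000000000010011011000 (21 bits)


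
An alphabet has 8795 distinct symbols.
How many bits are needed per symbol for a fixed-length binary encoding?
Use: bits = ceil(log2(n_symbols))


log2(8795) = 13.1025
Bracket: 2^13 = 8192 < 8795 <= 2^14 = 16384
So ceil(log2(8795)) = 14

bits = ceil(log2(8795)) = ceil(13.1025) = 14 bits


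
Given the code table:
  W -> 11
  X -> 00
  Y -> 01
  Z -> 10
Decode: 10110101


Decoding:
10 -> Z
11 -> W
01 -> Y
01 -> Y


Result: ZWYY


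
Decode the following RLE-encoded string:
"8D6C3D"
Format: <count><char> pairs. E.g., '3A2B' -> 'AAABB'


Expanding each <count><char> pair:
  8D -> 'DDDDDDDD'
  6C -> 'CCCCCC'
  3D -> 'DDD'

Decoded = DDDDDDDDCCCCCCDDD


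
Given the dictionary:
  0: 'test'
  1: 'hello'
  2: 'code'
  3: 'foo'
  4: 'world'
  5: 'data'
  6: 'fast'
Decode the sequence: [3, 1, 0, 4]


Look up each index in the dictionary:
  3 -> 'foo'
  1 -> 'hello'
  0 -> 'test'
  4 -> 'world'

Decoded: "foo hello test world"


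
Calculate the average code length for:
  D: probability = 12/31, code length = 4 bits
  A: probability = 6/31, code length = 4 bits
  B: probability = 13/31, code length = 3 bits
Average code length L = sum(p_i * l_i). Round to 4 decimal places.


Weighted contributions p_i * l_i:
  D: (12/31) * 4 = 48/31
  A: (6/31) * 4 = 24/31
  B: (13/31) * 3 = 39/31
Sum = (48 + 24 + 39)/31 = 111/31

L = 111/31 = 3.5806 bits/symbol


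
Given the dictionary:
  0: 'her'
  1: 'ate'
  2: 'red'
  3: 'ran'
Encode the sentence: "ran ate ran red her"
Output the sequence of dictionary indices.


Look up each word in the dictionary:
  'ran' -> 3
  'ate' -> 1
  'ran' -> 3
  'red' -> 2
  'her' -> 0

Encoded: [3, 1, 3, 2, 0]


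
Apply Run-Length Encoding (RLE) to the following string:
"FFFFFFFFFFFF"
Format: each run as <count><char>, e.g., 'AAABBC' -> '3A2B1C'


Scanning runs left to right:
  i=0: run of 'F' x 12 -> '12F'

RLE = 12F


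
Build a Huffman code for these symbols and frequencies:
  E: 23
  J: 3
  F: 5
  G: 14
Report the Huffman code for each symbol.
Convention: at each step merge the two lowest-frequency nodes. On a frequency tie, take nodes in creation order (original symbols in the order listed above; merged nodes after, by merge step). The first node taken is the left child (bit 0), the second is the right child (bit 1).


Huffman tree construction:
Step 1: Merge J(3) + F(5) = 8
Step 2: Merge (J+F)(8) + G(14) = 22
Step 3: Merge ((J+F)+G)(22) + E(23) = 45
Read each symbol's code off the tree from the root (left child = 0, right child = 1).

Codes:
  E: 1 (length 1)
  J: 000 (length 3)
  F: 001 (length 3)
  G: 01 (length 2)
Average code length: 75/45 = 1.6667 bits/symbol


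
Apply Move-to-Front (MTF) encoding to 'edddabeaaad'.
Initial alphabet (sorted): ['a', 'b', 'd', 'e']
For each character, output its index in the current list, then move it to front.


MTF encoding:
'e': index 3 in ['a', 'b', 'd', 'e'] -> ['e', 'a', 'b', 'd']
'd': index 3 in ['e', 'a', 'b', 'd'] -> ['d', 'e', 'a', 'b']
'd': index 0 in ['d', 'e', 'a', 'b'] -> ['d', 'e', 'a', 'b']
'd': index 0 in ['d', 'e', 'a', 'b'] -> ['d', 'e', 'a', 'b']
'a': index 2 in ['d', 'e', 'a', 'b'] -> ['a', 'd', 'e', 'b']
'b': index 3 in ['a', 'd', 'e', 'b'] -> ['b', 'a', 'd', 'e']
'e': index 3 in ['b', 'a', 'd', 'e'] -> ['e', 'b', 'a', 'd']
'a': index 2 in ['e', 'b', 'a', 'd'] -> ['a', 'e', 'b', 'd']
'a': index 0 in ['a', 'e', 'b', 'd'] -> ['a', 'e', 'b', 'd']
'a': index 0 in ['a', 'e', 'b', 'd'] -> ['a', 'e', 'b', 'd']
'd': index 3 in ['a', 'e', 'b', 'd'] -> ['d', 'a', 'e', 'b']


Output: [3, 3, 0, 0, 2, 3, 3, 2, 0, 0, 3]


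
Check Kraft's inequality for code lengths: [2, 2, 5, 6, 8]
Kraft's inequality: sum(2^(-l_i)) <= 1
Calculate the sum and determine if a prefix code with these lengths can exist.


Sum = 2^(-2) + 2^(-2) + 2^(-5) + 2^(-6) + 2^(-8)
    = 0.25 + 0.25 + 0.03125 + 0.015625 + 0.00390625
    = 141/256 = 0.55078125
Since 0.55078125 <= 1, Kraft's inequality IS satisfied.
A prefix code with these lengths CAN exist.

Kraft sum = 0.55078125. Satisfied.


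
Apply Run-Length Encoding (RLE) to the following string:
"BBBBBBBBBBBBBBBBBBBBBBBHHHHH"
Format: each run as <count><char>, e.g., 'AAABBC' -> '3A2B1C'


Scanning runs left to right:
  i=0: run of 'B' x 23 -> '23B'
  i=23: run of 'H' x 5 -> '5H'

RLE = 23B5H
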